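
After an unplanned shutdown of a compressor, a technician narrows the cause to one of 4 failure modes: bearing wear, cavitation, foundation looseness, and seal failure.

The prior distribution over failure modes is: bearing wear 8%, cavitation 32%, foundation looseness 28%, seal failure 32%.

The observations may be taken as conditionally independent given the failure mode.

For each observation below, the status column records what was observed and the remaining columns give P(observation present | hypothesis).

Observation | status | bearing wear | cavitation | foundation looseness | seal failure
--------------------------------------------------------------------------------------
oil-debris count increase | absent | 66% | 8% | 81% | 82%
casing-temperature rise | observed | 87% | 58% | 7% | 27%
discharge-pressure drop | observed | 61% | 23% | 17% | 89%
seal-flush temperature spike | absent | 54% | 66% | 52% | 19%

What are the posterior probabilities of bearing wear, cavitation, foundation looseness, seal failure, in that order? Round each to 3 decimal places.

0.211, 0.424, 0.010, 0.356

Multiply each prior by the joint likelihood of the evidence pattern (using 1 − P(present | H) for each absent observation):
  bearing wear: 0.08 × (1 − 0.66) × 0.87 × 0.61 × (1 − 0.54) = 0.0066401
  cavitation: 0.32 × (1 − 0.08) × 0.58 × 0.23 × (1 − 0.66) = 0.013353
  foundation looseness: 0.28 × (1 − 0.81) × 0.07 × 0.17 × (1 − 0.52) = 0.00030388
  seal failure: 0.32 × (1 − 0.82) × 0.27 × 0.89 × (1 − 0.19) = 0.011211
The unnormalized weights sum to 0.031508.
P(bearing wear | evidence) = 0.0066401 / 0.031508 ≈ 0.211
P(cavitation | evidence) = 0.013353 / 0.031508 ≈ 0.424
P(foundation looseness | evidence) = 0.00030388 / 0.031508 ≈ 0.010
P(seal failure | evidence) = 0.011211 / 0.031508 ≈ 0.356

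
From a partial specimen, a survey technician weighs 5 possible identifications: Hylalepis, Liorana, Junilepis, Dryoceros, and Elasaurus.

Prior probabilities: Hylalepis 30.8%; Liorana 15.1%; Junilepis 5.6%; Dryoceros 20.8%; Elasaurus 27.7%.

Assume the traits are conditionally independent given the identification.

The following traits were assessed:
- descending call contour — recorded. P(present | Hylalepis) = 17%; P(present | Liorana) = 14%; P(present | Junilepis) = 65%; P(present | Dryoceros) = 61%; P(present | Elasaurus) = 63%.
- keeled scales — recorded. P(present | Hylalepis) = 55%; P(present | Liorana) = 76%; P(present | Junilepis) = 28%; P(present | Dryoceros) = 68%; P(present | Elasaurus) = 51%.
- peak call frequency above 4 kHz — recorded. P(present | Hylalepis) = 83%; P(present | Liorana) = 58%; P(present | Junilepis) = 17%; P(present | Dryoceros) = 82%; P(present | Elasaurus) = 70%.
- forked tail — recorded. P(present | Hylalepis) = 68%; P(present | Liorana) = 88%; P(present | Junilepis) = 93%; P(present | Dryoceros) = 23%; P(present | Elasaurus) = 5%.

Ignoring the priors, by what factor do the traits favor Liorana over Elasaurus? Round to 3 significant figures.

Take the product of per-trait likelihoods under each hypothesis, then divide.
  Liorana: 0.14 × 0.76 × 0.58 × 0.88 = 0.054307
  Elasaurus: 0.63 × 0.51 × 0.70 × 0.05 = 0.011246
Bayes factor = 0.054307 / 0.011246 ≈ 4.83

4.83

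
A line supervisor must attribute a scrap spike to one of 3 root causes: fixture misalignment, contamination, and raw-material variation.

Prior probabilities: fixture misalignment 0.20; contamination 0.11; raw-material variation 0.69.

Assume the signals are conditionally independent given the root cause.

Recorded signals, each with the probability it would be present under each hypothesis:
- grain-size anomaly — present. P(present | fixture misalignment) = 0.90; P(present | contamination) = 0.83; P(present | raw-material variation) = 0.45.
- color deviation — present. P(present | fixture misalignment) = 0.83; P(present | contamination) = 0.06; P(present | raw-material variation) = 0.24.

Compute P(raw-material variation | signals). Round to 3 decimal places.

By Bayes' rule with conditional independence, the unnormalized weight for each hypothesis is prior × ∏ likelihoods:
  fixture misalignment: 0.20 × 0.90 × 0.83 = 0.1494
  contamination: 0.11 × 0.83 × 0.06 = 0.005478
  raw-material variation: 0.69 × 0.45 × 0.24 = 0.07452
Marginal likelihood of the evidence = 0.2294.
P(raw-material variation | evidence) = 0.07452 / 0.2294 ≈ 0.325.

0.325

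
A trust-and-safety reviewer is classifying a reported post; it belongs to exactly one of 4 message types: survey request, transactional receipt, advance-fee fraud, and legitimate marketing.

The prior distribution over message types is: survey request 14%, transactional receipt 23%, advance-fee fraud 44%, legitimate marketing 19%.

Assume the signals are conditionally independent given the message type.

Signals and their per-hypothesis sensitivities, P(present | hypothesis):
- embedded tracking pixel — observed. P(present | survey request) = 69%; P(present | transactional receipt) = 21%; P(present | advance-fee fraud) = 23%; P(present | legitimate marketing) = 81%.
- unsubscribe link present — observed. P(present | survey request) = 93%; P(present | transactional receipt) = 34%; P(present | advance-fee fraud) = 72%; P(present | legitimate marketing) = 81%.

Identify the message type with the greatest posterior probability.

legitimate marketing

By Bayes' rule with conditional independence, the unnormalized weight for each hypothesis is prior × ∏ likelihoods:
  survey request: 0.14 × 0.69 × 0.93 = 0.089838
  transactional receipt: 0.23 × 0.21 × 0.34 = 0.016422
  advance-fee fraud: 0.44 × 0.23 × 0.72 = 0.072864
  legitimate marketing: 0.19 × 0.81 × 0.81 = 0.12466
Normalizing constant Z = 0.089838 + 0.016422 + 0.072864 + 0.12466 = 0.30378.
P(survey request | evidence) ≈ 0.089838 / 0.30378 ≈ 0.296
P(transactional receipt | evidence) ≈ 0.016422 / 0.30378 ≈ 0.054
P(advance-fee fraud | evidence) ≈ 0.072864 / 0.30378 ≈ 0.240
P(legitimate marketing | evidence) ≈ 0.12466 / 0.30378 ≈ 0.410
The largest is 0.410, so legitimate marketing is most probable.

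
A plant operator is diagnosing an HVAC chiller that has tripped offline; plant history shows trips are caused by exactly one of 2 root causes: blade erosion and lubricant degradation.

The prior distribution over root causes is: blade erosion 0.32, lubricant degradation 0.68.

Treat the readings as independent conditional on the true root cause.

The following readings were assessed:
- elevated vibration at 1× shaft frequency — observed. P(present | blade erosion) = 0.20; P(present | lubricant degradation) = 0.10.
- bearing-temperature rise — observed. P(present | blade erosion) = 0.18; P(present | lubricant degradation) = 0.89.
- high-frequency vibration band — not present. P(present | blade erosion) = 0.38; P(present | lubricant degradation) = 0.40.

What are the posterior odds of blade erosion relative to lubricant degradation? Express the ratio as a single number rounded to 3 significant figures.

0.197

Unnormalized posterior weight (prior times the reading likelihoods) for each of the two hypotheses (using 1 − P(present | H) for each absent reading):
  blade erosion: 0.32 × 0.20 × 0.18 × (1 − 0.38) = 0.0071424
  lubricant degradation: 0.68 × 0.10 × 0.89 × (1 − 0.40) = 0.036312
Odds(blade erosion : lubricant degradation) = 0.0071424 / 0.036312 ≈ 0.197.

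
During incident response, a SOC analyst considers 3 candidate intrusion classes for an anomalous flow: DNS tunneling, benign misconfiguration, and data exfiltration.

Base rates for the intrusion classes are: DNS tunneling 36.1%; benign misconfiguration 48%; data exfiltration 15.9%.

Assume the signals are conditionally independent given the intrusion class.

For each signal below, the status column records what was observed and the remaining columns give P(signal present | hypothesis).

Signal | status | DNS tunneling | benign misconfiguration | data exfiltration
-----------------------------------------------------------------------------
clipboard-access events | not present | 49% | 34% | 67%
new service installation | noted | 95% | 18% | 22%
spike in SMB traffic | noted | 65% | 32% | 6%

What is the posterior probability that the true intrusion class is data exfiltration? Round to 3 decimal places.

0.005

For each hypothesis, the unnormalized posterior weight is prior × product of the signal likelihoods (using 1 − P(present | H) for each absent signal):
  DNS tunneling: 0.361 × (1 − 0.49) × 0.95 × 0.65 = 0.11369
  benign misconfiguration: 0.480 × (1 − 0.34) × 0.18 × 0.32 = 0.018248
  data exfiltration: 0.159 × (1 − 0.67) × 0.22 × 0.06 = 0.0006926
The unnormalized weights sum to 0.13263.
P(data exfiltration | evidence) = 0.0006926 / 0.13263 ≈ 0.005.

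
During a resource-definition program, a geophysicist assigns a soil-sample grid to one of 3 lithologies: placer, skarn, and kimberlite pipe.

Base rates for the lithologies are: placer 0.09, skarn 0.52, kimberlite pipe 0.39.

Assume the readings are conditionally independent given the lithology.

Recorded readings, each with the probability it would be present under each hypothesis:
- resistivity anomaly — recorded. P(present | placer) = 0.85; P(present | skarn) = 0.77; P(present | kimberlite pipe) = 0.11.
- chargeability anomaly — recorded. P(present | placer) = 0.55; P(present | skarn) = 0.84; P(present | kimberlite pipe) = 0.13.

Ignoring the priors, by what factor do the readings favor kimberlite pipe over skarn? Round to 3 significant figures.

The Bayes factor is the ratio of the joint likelihoods of the reading pattern under the two hypotheses.
  kimberlite pipe: 0.11 × 0.13 = 0.0143
  skarn: 0.77 × 0.84 = 0.6468
Bayes factor = 0.0143 / 0.6468 ≈ 0.0221

0.0221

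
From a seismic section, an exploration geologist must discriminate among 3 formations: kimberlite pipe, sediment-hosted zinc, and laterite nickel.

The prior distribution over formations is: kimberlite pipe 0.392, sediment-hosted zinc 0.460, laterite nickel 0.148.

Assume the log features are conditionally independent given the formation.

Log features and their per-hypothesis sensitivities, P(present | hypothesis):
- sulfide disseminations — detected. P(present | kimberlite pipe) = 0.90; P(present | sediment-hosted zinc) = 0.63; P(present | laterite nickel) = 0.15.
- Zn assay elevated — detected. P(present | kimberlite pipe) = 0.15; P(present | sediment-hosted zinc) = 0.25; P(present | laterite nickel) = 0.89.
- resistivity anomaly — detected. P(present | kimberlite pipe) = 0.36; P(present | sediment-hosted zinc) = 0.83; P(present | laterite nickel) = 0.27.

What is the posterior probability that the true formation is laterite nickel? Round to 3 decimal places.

By Bayes' rule with conditional independence, the unnormalized weight for each hypothesis is prior × ∏ likelihoods:
  kimberlite pipe: 0.392 × 0.90 × 0.15 × 0.36 = 0.019051
  sediment-hosted zinc: 0.460 × 0.63 × 0.25 × 0.83 = 0.060133
  laterite nickel: 0.148 × 0.15 × 0.89 × 0.27 = 0.0053347
Normalizing constant Z = 0.019051 + 0.060133 + 0.0053347 = 0.084519.
P(laterite nickel | evidence) = 0.0053347 / 0.084519 ≈ 0.063.

0.063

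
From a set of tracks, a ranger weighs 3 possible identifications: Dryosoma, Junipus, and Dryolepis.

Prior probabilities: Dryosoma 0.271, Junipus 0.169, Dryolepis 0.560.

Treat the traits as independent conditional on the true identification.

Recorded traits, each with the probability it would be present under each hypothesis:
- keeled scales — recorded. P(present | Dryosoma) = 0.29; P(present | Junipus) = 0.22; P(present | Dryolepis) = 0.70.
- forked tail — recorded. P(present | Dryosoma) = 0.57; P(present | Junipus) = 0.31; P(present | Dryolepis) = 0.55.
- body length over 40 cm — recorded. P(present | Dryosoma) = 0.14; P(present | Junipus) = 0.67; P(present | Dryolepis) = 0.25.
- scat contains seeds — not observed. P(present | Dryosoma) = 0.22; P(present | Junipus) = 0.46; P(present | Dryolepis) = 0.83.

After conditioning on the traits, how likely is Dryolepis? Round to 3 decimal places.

0.503

For each hypothesis, the unnormalized posterior weight is prior × product of the trait likelihoods (using 1 − P(present | H) for each absent trait):
  Dryosoma: 0.271 × 0.29 × 0.57 × 0.14 × (1 − 0.22) = 0.0048918
  Junipus: 0.169 × 0.22 × 0.31 × 0.67 × (1 − 0.46) = 0.00417
  Dryolepis: 0.560 × 0.70 × 0.55 × 0.25 × (1 − 0.83) = 0.009163
The unnormalized weights sum to 0.018225.
P(Dryolepis | evidence) = 0.009163 / 0.018225 ≈ 0.503.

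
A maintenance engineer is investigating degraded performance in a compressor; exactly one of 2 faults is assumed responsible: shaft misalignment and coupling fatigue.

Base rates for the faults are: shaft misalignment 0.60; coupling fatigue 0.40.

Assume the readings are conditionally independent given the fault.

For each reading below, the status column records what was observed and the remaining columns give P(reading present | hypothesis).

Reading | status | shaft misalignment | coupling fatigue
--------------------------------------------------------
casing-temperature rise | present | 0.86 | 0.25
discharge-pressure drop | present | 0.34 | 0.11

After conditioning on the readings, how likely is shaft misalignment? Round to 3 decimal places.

By Bayes' rule with conditional independence, the unnormalized weight for each hypothesis is prior × ∏ likelihoods:
  shaft misalignment: 0.60 × 0.86 × 0.34 = 0.17544
  coupling fatigue: 0.40 × 0.25 × 0.11 = 0.011
Normalizing constant Z = 0.17544 + 0.011 = 0.18644.
P(shaft misalignment | evidence) = 0.17544 / 0.18644 ≈ 0.941.

0.941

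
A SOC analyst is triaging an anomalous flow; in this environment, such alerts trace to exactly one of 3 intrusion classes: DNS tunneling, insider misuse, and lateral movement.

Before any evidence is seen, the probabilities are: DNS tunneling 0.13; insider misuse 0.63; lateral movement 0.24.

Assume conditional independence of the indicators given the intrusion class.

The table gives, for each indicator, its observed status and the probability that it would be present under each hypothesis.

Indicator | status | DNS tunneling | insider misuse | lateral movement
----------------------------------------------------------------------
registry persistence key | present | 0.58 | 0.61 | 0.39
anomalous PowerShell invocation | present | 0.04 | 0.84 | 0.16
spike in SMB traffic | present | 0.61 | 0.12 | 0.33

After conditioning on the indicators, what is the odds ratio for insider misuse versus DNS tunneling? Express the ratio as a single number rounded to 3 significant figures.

Posterior odds equal prior odds times the likelihood ratio; only the two competing hypotheses matter.
  insider misuse: 0.63 × 0.61 × 0.84 × 0.12 = 0.038737
  DNS tunneling: 0.13 × 0.58 × 0.04 × 0.61 = 0.0018398
Posterior odds = 0.038737 / 0.0018398 ≈ 21.1.

21.1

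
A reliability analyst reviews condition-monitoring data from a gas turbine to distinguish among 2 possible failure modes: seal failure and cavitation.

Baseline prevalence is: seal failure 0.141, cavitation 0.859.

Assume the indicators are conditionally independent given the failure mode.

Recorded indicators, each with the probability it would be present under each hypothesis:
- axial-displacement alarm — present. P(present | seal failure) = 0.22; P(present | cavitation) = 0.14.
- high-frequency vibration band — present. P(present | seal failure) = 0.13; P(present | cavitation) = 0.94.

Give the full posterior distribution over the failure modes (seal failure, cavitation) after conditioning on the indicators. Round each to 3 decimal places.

0.034, 0.966

Multiply each prior by the joint likelihood of the indicator pattern:
  seal failure: 0.141 × 0.22 × 0.13 = 0.0040326
  cavitation: 0.859 × 0.14 × 0.94 = 0.11304
Normalizing constant Z = 0.0040326 + 0.11304 = 0.11708.
P(seal failure | evidence) = 0.0040326 / 0.11708 ≈ 0.034
P(cavitation | evidence) = 0.11304 / 0.11708 ≈ 0.966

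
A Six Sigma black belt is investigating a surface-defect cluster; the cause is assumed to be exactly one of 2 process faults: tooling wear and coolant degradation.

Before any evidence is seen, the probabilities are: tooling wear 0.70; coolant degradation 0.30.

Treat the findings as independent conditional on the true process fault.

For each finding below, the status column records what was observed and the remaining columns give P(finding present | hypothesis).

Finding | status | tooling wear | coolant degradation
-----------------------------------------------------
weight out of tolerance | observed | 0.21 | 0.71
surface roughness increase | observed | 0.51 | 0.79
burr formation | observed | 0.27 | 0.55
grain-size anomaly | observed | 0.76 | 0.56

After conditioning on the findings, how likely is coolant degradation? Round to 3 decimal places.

0.771

Multiply each prior by the joint likelihood of the evidence pattern:
  tooling wear: 0.70 × 0.21 × 0.51 × 0.27 × 0.76 = 0.015384
  coolant degradation: 0.30 × 0.71 × 0.79 × 0.55 × 0.56 = 0.051827
The unnormalized weights sum to 0.067211.
P(coolant degradation | evidence) = 0.051827 / 0.067211 ≈ 0.771.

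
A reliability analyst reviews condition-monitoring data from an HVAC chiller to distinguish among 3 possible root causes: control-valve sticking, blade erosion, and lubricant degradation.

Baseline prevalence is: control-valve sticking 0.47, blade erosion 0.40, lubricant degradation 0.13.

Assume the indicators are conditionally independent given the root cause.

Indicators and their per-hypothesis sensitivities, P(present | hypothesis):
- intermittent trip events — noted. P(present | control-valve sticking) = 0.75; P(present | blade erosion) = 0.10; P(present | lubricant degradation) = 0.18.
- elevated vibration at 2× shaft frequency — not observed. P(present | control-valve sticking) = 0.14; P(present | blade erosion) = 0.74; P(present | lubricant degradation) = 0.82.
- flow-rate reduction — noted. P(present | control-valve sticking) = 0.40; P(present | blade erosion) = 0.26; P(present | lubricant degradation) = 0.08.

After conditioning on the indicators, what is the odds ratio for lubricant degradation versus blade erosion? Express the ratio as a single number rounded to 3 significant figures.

0.125

Unnormalized posterior weight (prior times the indicator likelihoods) for each of the two hypotheses (using 1 − P(present | H) for each absent indicator):
  lubricant degradation: 0.13 × 0.18 × (1 − 0.82) × 0.08 = 0.00033696
  blade erosion: 0.40 × 0.10 × (1 − 0.74) × 0.26 = 0.002704
Posterior odds = 0.00033696 / 0.002704 ≈ 0.125.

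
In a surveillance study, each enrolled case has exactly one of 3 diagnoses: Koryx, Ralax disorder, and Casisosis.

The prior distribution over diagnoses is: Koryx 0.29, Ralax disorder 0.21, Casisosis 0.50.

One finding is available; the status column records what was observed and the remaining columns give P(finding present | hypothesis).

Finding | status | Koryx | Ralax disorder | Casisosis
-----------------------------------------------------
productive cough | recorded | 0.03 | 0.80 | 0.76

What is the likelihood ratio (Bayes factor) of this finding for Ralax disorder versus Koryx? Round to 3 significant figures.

Likelihood of this finding under each hypothesis:
  Ralax disorder: 0.8
  Koryx: 0.03
Bayes factor = 0.8 / 0.03 ≈ 26.7

26.7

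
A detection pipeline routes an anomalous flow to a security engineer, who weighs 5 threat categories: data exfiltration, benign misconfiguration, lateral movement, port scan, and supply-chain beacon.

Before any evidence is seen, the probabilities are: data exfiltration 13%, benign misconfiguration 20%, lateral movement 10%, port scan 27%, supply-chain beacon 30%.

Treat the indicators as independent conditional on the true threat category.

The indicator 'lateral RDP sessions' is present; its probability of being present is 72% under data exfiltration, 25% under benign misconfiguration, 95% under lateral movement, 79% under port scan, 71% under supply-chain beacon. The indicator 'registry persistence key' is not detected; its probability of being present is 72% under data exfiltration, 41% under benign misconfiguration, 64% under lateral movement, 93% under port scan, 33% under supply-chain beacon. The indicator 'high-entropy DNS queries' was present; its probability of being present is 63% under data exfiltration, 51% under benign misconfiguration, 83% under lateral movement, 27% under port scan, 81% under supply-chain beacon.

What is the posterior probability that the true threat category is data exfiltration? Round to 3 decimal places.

By Bayes' rule with conditional independence, the unnormalized weight for each hypothesis is prior × ∏ likelihoods (using 1 − P(present | H) for each absent indicator):
  data exfiltration: 0.13 × 0.72 × (1 − 0.72) × 0.63 = 0.016511
  benign misconfiguration: 0.20 × 0.25 × (1 − 0.41) × 0.51 = 0.015045
  lateral movement: 0.10 × 0.95 × (1 − 0.64) × 0.83 = 0.028386
  port scan: 0.27 × 0.79 × (1 − 0.93) × 0.27 = 0.0040314
  supply-chain beacon: 0.30 × 0.71 × (1 − 0.33) × 0.81 = 0.1156
Marginal likelihood of the evidence = 0.17957.
P(data exfiltration | evidence) = 0.016511 / 0.17957 ≈ 0.092.

0.092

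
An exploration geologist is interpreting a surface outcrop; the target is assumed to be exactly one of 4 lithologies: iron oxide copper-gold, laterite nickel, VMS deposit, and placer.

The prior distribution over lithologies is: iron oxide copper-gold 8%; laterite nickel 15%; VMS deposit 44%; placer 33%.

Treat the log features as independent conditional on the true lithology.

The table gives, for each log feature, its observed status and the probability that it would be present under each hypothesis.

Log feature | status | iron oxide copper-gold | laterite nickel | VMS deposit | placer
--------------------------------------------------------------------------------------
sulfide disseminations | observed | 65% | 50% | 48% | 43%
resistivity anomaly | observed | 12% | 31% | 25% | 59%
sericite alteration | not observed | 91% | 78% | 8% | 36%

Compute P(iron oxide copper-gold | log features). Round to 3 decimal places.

0.005

By Bayes' rule with conditional independence, the unnormalized weight for each hypothesis is prior × ∏ likelihoods (using 1 − P(present | H) for each absent log feature):
  iron oxide copper-gold: 0.08 × 0.65 × 0.12 × (1 − 0.91) = 0.0005616
  laterite nickel: 0.15 × 0.50 × 0.31 × (1 − 0.78) = 0.005115
  VMS deposit: 0.44 × 0.48 × 0.25 × (1 − 0.08) = 0.048576
  placer: 0.33 × 0.43 × 0.59 × (1 − 0.36) = 0.053581
Normalizing constant Z = 0.0005616 + 0.005115 + 0.048576 + 0.053581 = 0.10783.
P(iron oxide copper-gold | evidence) = 0.0005616 / 0.10783 ≈ 0.005.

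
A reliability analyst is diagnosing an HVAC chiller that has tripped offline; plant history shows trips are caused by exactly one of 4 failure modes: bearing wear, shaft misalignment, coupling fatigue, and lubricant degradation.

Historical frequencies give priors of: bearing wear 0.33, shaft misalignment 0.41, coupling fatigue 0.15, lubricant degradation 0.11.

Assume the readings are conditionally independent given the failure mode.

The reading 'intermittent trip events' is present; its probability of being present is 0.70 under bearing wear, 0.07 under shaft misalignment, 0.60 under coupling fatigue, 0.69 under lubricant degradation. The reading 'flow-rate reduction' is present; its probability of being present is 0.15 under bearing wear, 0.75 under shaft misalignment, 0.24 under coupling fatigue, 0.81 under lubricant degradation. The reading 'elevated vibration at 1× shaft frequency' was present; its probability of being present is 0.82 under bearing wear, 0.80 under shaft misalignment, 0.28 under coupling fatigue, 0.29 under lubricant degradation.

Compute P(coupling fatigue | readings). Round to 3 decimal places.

0.087

For each hypothesis, the unnormalized posterior weight is prior × product of the reading likelihoods:
  bearing wear: 0.33 × 0.70 × 0.15 × 0.82 = 0.028413
  shaft misalignment: 0.41 × 0.07 × 0.75 × 0.80 = 0.01722
  coupling fatigue: 0.15 × 0.60 × 0.24 × 0.28 = 0.006048
  lubricant degradation: 0.11 × 0.69 × 0.81 × 0.29 = 0.017829
Normalizing constant Z = 0.028413 + 0.01722 + 0.006048 + 0.017829 = 0.06951.
P(coupling fatigue | evidence) = 0.006048 / 0.06951 ≈ 0.087.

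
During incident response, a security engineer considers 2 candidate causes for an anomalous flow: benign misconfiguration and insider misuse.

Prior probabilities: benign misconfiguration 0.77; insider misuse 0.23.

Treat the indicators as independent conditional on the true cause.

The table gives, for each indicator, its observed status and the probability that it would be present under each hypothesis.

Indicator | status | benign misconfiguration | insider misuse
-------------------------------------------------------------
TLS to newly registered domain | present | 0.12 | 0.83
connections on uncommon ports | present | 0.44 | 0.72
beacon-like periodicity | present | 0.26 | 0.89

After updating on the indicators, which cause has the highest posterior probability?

By Bayes' rule with conditional independence, the unnormalized weight for each hypothesis is prior × ∏ likelihoods:
  benign misconfiguration: 0.77 × 0.12 × 0.44 × 0.26 = 0.010571
  insider misuse: 0.23 × 0.83 × 0.72 × 0.89 = 0.12233
Normalizing constant Z = 0.010571 + 0.12233 = 0.1329.
P(benign misconfiguration | evidence) ≈ 0.010571 / 0.1329 ≈ 0.080
P(insider misuse | evidence) ≈ 0.12233 / 0.1329 ≈ 0.920
The largest is 0.920, so insider misuse is most probable.

insider misuse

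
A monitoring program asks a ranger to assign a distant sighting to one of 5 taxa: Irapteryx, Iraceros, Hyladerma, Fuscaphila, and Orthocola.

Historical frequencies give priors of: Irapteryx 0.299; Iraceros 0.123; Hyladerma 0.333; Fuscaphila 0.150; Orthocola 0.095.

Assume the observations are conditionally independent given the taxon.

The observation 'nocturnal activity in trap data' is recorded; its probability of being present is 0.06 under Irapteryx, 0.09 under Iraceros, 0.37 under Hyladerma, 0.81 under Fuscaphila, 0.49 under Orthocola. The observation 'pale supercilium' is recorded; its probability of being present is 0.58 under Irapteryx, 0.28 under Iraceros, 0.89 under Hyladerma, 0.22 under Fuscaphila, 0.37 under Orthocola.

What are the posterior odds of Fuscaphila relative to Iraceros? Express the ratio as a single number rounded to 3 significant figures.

8.62

The normalizing constant cancels in an odds ratio, so compute prior × likelihood for the two hypotheses only:
  Fuscaphila: 0.150 × 0.81 × 0.22 = 0.02673
  Iraceros: 0.123 × 0.09 × 0.28 = 0.0030996
Posterior odds = 0.02673 / 0.0030996 ≈ 8.62.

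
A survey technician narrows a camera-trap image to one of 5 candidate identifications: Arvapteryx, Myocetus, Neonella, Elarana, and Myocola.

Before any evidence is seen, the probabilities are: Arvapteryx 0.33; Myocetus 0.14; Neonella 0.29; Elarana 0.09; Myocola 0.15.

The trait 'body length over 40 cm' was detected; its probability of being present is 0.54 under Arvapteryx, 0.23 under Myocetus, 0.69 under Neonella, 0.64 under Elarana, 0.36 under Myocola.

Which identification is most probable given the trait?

Neonella

For each hypothesis, the unnormalized posterior weight is prior × likelihood:
  Arvapteryx: 0.33 × 0.54 = 0.1782
  Myocetus: 0.14 × 0.23 = 0.0322
  Neonella: 0.29 × 0.69 = 0.2001
  Elarana: 0.09 × 0.64 = 0.0576
  Myocola: 0.15 × 0.36 = 0.054
The unnormalized weights sum to 0.5221.
P(Arvapteryx | evidence) ≈ 0.1782 / 0.5221 ≈ 0.341
P(Myocetus | evidence) ≈ 0.0322 / 0.5221 ≈ 0.062
P(Neonella | evidence) ≈ 0.2001 / 0.5221 ≈ 0.383
P(Elarana | evidence) ≈ 0.0576 / 0.5221 ≈ 0.110
P(Myocola | evidence) ≈ 0.054 / 0.5221 ≈ 0.103
The largest is 0.383, so Neonella is most probable.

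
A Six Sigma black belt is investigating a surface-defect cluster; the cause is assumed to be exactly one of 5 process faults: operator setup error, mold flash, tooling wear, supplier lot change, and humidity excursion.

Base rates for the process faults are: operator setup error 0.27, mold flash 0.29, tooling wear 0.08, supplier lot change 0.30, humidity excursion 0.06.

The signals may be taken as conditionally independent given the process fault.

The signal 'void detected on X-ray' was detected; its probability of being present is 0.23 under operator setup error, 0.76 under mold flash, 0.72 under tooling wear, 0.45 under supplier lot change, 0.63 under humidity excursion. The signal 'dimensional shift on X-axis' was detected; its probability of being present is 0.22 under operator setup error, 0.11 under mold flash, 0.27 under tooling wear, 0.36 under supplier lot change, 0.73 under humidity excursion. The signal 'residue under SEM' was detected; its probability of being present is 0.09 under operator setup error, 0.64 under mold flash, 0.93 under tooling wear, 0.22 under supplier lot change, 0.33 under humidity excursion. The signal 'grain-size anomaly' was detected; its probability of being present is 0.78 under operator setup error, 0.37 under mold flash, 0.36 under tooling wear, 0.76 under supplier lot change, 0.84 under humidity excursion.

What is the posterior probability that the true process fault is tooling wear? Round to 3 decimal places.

Multiply each prior by the joint likelihood of the signal pattern:
  operator setup error: 0.27 × 0.23 × 0.22 × 0.09 × 0.78 = 0.00095907
  mold flash: 0.29 × 0.76 × 0.11 × 0.64 × 0.37 = 0.005741
  tooling wear: 0.08 × 0.72 × 0.27 × 0.93 × 0.36 = 0.0052068
  supplier lot change: 0.30 × 0.45 × 0.36 × 0.22 × 0.76 = 0.0081259
  humidity excursion: 0.06 × 0.63 × 0.73 × 0.33 × 0.84 = 0.0076491
Marginal likelihood of the evidence = 0.027682.
P(tooling wear | evidence) = 0.0052068 / 0.027682 ≈ 0.188.

0.188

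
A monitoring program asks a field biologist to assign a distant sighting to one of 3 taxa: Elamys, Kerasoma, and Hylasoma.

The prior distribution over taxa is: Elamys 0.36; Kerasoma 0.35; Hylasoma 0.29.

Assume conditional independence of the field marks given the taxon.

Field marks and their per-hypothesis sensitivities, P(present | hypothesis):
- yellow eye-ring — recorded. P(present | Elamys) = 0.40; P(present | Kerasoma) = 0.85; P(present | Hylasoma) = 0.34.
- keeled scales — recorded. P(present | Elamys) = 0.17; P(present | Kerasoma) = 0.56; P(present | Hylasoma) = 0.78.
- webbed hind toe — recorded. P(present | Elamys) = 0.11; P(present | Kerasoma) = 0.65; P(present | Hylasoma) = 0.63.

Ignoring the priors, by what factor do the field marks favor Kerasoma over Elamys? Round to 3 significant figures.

41.4

The Bayes factor is the ratio of the joint likelihoods of the field mark pattern under the two hypotheses.
  Kerasoma: 0.85 × 0.56 × 0.65 = 0.3094
  Elamys: 0.40 × 0.17 × 0.11 = 0.00748
Bayes factor = 0.3094 / 0.00748 ≈ 41.4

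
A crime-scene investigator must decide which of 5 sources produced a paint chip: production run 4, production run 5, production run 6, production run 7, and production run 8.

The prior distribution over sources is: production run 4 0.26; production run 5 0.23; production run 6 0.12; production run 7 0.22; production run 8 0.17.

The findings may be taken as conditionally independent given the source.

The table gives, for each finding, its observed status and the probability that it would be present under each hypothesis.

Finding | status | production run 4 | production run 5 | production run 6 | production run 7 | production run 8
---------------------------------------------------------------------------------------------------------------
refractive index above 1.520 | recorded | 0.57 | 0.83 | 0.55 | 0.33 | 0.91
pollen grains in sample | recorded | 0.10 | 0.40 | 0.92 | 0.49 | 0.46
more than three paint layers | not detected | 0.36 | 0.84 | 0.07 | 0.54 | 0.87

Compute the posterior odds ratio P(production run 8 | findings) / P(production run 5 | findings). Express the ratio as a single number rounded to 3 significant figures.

Posterior odds equal prior odds times the likelihood ratio; only the two competing hypotheses matter (using 1 − P(present | H) for each absent finding).
  production run 8: 0.17 × 0.91 × 0.46 × (1 − 0.87) = 0.0092511
  production run 5: 0.23 × 0.83 × 0.40 × (1 − 0.84) = 0.012218
Posterior odds = 0.0092511 / 0.012218 ≈ 0.757.

0.757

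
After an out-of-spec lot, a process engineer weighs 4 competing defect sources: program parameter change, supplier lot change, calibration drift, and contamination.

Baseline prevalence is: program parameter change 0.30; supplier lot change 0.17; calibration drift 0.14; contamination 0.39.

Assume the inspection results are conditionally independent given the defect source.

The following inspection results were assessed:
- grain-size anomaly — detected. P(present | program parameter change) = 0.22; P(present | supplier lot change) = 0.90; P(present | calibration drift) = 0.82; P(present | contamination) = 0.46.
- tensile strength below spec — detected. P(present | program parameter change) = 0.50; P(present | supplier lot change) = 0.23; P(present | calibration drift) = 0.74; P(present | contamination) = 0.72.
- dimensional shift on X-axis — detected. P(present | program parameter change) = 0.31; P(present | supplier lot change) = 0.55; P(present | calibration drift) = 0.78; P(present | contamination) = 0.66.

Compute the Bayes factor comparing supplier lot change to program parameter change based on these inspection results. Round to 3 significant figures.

3.34

The Bayes factor is the ratio of the joint likelihoods of the inspection result pattern under the two hypotheses.
  supplier lot change: 0.90 × 0.23 × 0.55 = 0.11385
  program parameter change: 0.22 × 0.50 × 0.31 = 0.0341
Bayes factor = 0.11385 / 0.0341 ≈ 3.34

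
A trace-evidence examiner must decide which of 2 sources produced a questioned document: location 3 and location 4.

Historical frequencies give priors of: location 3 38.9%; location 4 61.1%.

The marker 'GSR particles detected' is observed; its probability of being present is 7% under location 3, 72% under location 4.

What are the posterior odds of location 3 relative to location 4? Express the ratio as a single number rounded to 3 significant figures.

0.0619

Posterior odds equal prior odds times the likelihood ratio; only the two competing hypotheses matter.
  location 3: 0.389 × 0.07 = 0.02723
  location 4: 0.611 × 0.72 = 0.43992
Odds(location 3 : location 4) = 0.02723 / 0.43992 ≈ 0.0619.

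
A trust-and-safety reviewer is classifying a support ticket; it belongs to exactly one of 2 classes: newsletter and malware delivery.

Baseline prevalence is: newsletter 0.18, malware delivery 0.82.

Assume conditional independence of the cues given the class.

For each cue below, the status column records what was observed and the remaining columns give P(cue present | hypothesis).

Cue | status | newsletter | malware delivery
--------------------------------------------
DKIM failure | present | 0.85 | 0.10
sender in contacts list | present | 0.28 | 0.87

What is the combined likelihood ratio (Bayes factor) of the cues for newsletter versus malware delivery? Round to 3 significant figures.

The Bayes factor is the ratio of the joint likelihoods of the cue pattern under the two hypotheses.
  newsletter: 0.85 × 0.28 = 0.238
  malware delivery: 0.10 × 0.87 = 0.087
Bayes factor = 0.238 / 0.087 ≈ 2.74

2.74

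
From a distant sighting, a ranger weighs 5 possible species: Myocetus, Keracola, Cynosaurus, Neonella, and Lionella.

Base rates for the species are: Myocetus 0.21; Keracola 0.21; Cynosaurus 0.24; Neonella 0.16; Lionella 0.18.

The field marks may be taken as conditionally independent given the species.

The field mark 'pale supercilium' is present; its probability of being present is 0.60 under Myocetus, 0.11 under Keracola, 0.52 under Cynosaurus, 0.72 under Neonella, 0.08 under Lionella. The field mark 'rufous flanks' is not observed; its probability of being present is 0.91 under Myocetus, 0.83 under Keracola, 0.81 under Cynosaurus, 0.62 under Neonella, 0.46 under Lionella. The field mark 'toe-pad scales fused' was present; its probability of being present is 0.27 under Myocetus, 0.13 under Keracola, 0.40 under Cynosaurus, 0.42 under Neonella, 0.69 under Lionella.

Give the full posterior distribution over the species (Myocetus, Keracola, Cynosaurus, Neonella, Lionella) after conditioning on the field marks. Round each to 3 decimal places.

Multiply each prior by the joint likelihood of the field mark pattern (using 1 − P(present | H) for each absent field mark):
  Myocetus: 0.21 × 0.60 × (1 − 0.91) × 0.27 = 0.0030618
  Keracola: 0.21 × 0.11 × (1 − 0.83) × 0.13 = 0.00051051
  Cynosaurus: 0.24 × 0.52 × (1 − 0.81) × 0.40 = 0.0094848
  Neonella: 0.16 × 0.72 × (1 − 0.62) × 0.42 = 0.018386
  Lionella: 0.18 × 0.08 × (1 − 0.46) × 0.69 = 0.0053654
Normalizing constant Z = 0.0030618 + 0.00051051 + 0.0094848 + 0.018386 + 0.0053654 = 0.036808.
P(Myocetus | evidence) = 0.0030618 / 0.036808 ≈ 0.083
P(Keracola | evidence) = 0.00051051 / 0.036808 ≈ 0.014
P(Cynosaurus | evidence) = 0.0094848 / 0.036808 ≈ 0.258
P(Neonella | evidence) = 0.018386 / 0.036808 ≈ 0.500
P(Lionella | evidence) = 0.0053654 / 0.036808 ≈ 0.146

0.083, 0.014, 0.258, 0.500, 0.146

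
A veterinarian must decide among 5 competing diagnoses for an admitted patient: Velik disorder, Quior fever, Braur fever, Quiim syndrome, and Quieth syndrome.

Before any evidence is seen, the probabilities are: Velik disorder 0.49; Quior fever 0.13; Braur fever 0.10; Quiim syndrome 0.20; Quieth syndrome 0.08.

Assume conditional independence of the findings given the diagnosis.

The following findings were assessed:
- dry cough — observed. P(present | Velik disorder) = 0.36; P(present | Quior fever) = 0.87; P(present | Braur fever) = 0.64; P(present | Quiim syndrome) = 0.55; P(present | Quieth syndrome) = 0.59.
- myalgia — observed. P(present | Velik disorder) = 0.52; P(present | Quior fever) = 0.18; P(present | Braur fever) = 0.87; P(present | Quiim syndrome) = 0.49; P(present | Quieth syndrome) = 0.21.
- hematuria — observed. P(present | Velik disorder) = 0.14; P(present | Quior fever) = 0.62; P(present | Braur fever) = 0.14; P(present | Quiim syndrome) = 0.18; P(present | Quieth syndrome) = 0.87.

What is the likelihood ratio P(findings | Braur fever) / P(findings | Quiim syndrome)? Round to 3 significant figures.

1.61

The Bayes factor is the ratio of the joint likelihoods of the evidence pattern under the two hypotheses.
  Braur fever: 0.64 × 0.87 × 0.14 = 0.077952
  Quiim syndrome: 0.55 × 0.49 × 0.18 = 0.04851
Bayes factor = 0.077952 / 0.04851 ≈ 1.61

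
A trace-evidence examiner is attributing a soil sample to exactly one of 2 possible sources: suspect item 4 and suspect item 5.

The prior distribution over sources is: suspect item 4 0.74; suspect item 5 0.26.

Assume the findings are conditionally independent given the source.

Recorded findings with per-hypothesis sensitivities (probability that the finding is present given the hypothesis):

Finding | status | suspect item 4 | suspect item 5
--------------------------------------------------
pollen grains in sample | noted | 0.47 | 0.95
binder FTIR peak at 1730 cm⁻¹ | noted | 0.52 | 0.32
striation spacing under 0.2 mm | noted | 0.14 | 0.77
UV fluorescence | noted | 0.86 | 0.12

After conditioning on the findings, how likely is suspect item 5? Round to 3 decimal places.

By Bayes' rule with conditional independence, the unnormalized weight for each hypothesis is prior × ∏ likelihoods:
  suspect item 4: 0.74 × 0.47 × 0.52 × 0.14 × 0.86 = 0.021775
  suspect item 5: 0.26 × 0.95 × 0.32 × 0.77 × 0.12 = 0.0073033
Marginal likelihood of the evidence = 0.029078.
P(suspect item 5 | evidence) = 0.0073033 / 0.029078 ≈ 0.251.

0.251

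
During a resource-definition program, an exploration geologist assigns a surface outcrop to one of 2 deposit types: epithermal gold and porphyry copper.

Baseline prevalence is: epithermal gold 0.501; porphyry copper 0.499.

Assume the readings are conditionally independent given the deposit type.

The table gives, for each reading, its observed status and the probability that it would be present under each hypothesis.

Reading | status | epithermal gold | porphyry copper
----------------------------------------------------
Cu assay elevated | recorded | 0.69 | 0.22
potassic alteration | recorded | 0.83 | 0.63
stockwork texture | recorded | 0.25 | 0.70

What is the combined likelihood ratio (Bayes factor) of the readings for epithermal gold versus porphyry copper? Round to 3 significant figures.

Joint likelihood of the reading pattern under each hypothesis:
  epithermal gold: 0.69 × 0.83 × 0.25 = 0.14317
  porphyry copper: 0.22 × 0.63 × 0.70 = 0.09702
Bayes factor = 0.14317 / 0.09702 ≈ 1.48

1.48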